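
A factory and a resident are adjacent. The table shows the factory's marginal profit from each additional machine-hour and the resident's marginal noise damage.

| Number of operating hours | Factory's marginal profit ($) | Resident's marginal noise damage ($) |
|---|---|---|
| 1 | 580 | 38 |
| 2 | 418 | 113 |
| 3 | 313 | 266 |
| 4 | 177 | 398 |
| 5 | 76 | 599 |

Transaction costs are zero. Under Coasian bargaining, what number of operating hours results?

Bargaining reaches the level where marginal profit last exceeds marginal noise damage.
That holds through level 3 (313 ≥ 266) but not at 4 (177 < 398).

3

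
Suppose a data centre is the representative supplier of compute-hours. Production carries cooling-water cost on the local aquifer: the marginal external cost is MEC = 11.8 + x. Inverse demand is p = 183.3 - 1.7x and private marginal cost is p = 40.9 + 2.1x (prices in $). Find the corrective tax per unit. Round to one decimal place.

tax = $39.0 per unit

Social marginal cost = private MC + MEC = 52.7 + 3.1x.
Set SMC = demand: 52.7 + 3.1x = 183.3 - 1.7x → x* = 27.2083.
The Pigouvian tax equals MEC at x*: 11.8 + 1.0×27.2083 = 39.0083.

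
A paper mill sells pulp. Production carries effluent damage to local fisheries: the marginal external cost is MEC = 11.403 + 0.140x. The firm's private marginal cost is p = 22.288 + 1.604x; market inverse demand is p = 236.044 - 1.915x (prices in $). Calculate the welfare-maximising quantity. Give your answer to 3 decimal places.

x* = 55.303

Social marginal cost = private MC + MEC = 33.691 + 1.744x.
Set SMC = demand: 33.691 + 1.744x = 236.044 - 1.915x → x* = 55.3028.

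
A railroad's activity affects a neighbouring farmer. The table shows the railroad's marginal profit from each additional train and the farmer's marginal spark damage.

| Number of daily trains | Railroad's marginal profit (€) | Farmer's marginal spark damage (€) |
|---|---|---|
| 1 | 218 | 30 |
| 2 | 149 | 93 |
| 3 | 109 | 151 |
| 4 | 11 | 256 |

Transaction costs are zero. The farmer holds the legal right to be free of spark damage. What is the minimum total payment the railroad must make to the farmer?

Efficient level: marginal profit ≥ marginal spark damage through level 2, so k* = 2.
With the farmer holding the right, the railroad must at least compensate total damage at k*: 30 + 93 = 123.

€123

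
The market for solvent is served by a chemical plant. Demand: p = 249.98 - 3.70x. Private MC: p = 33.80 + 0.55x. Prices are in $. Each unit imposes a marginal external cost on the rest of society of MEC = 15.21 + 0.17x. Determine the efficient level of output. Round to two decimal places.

Social marginal cost = private MC + MEC = 49.01 + 0.72x.
Set SMC = demand: 49.01 + 0.72x = 249.98 - 3.70x → x* = 45.4683.

x* = 45.47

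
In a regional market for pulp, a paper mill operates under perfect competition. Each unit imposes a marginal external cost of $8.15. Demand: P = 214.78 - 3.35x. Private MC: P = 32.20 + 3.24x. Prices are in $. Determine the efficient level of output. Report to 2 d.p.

Social marginal cost = private MC + MEC = 40.35 + 3.24x.
Set SMC = demand: 40.35 + 3.24x = 214.78 - 3.35x → x* = 26.4689.

x* = 26.47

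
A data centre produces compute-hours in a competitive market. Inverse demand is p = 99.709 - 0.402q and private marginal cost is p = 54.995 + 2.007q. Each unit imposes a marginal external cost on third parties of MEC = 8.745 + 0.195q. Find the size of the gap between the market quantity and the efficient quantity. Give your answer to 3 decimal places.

4.748 units

Market equilibrium (private): 54.995 + 2.007q = 99.709 - 0.402q → q_m = 18.5612.
Social marginal cost = private MC + MEC = 63.740 + 2.202q.
Set SMC = demand: 63.740 + 2.202q = 99.709 - 0.402q → q* = 13.8130.
Gap = |18.5612 − 13.8130| = 4.7482.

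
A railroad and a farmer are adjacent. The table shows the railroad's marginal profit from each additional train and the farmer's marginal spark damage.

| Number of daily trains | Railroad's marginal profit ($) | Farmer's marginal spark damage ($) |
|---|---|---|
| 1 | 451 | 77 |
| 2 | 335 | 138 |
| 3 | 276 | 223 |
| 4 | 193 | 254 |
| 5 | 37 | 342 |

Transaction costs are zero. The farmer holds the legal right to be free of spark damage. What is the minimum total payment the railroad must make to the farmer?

Efficient level: marginal profit ≥ marginal spark damage through level 3, so k* = 3.
With the farmer holding the right, the railroad must at least compensate total damage at k*: 77 + 138 + 223 = 438.

$438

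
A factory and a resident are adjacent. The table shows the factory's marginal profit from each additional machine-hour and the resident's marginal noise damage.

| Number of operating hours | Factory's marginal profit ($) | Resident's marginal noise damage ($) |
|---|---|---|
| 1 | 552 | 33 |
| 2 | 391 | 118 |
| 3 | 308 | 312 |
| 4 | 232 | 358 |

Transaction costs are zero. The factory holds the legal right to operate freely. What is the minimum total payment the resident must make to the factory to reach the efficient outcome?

$540

Left alone the factory would choose level 4 (marginal profit stays positive).
Efficient level: k* = 2 (marginal profit ≥ marginal noise damage through 2).
The resident must at least cover the factory's forgone profit from cutting 4→2: 308 + 232 = 540.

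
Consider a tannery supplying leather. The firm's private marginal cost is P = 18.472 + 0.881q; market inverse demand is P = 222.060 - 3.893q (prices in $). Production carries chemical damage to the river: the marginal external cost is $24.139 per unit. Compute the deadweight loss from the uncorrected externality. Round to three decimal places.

Market equilibrium (private): 18.472 + 0.881q = 222.060 - 3.893q → q_m = 42.6452.
Social marginal cost = private MC + MEC = 42.611 + 0.881q.
Set SMC = demand: 42.611 + 0.881q = 222.060 - 3.893q → q* = 37.5888.
The loss is the area between SMC and demand from q* to q_m; with linear curves that's a triangle of height MEC(q_m).
DWL = ½ × 5.0564 × 24.1390 = 61.0282.

DWL = $61.028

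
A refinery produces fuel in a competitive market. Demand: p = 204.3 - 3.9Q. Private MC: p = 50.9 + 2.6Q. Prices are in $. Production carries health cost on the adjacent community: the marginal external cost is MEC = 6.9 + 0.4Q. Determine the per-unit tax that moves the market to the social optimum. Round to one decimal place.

tax = $15.4 per unit

Social marginal cost = private MC + MEC = 57.8 + 3.0Q.
Set SMC = demand: 57.8 + 3.0Q = 204.3 - 3.9Q → Q* = 21.2319.
The Pigouvian tax equals MEC at Q*: 6.9 + 0.4×21.2319 = 15.3928.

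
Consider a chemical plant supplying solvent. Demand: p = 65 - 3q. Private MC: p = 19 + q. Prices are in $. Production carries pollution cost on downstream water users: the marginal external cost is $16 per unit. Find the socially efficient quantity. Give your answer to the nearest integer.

Social marginal cost = private MC + MEC = 35 + q.
Set SMC = demand: 35 + q = 65 - 3q → q* = 7.5000.

q* = 8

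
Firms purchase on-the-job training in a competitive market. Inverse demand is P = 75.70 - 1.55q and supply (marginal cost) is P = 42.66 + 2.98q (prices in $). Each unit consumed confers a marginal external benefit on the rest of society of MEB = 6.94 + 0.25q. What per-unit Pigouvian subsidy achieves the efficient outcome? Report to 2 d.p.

subsidy = $9.28 per unit

Social marginal benefit = demand + MEB = 82.64 - 1.30q.
Set SMB = MC: 82.64 - 1.30q = 42.66 + 2.98q → q* = 9.3411.
The Pigouvian subsidy equals MEB at q*: 6.94 + 0.25×9.3411 = 9.2753.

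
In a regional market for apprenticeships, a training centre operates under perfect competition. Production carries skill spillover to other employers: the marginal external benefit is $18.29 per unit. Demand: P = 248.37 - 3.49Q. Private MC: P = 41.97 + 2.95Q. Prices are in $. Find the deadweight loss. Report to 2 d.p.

Market equilibrium (private): 41.97 + 2.95Q = 248.37 - 3.49Q → Q_m = 32.0497.
Social marginal cost = private MC − MEB = 23.68 + 2.95Q.
Set SMC = demand: 23.68 + 2.95Q = 248.37 - 3.49Q → Q* = 34.8898.
The welfare-loss triangle has base |Q_m − Q*| and height MEB(Q_m) (the vertical gap between SMC and demand is zero at Q* and MEB at Q_m).
DWL = ½ × 2.8401 × 18.2900 = 25.9727.

DWL = $25.97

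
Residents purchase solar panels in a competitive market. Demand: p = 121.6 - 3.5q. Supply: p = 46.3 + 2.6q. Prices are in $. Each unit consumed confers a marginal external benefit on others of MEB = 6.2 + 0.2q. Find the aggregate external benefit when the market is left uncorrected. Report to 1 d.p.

$91.8

Market equilibrium (private): 46.3 + 2.6q = 121.6 - 3.5q → q_m = 12.3443.
Total external benefit = ∫₀^{q_m} (6.2 + 0.2q) dq = 6.2×12.3443 + ½×0.2×12.3443² = 91.7728.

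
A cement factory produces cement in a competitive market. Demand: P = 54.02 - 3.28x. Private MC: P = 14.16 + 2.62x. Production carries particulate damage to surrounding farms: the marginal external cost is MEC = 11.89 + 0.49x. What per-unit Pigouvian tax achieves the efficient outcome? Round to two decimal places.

Social marginal cost = private MC + MEC = 26.05 + 3.11x.
Set SMC = demand: 26.05 + 3.11x = 54.02 - 3.28x → x* = 4.3772.
The Pigouvian tax equals MEC at x*: 11.89 + 0.49×4.3772 = 14.0348.

tax = 14.03 per unit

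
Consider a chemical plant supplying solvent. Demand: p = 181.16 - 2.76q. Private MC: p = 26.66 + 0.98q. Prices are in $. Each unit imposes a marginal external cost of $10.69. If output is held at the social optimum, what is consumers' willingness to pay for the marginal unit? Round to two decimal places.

Social marginal cost = private MC + MEC = 37.35 + 0.98q.
Set SMC = demand: 37.35 + 0.98q = 181.16 - 2.76q → q* = 38.4519.
Consumer price on the demand curve at q*: 181.16 − 2.76×38.4519 = 75.0328.

P = $75.03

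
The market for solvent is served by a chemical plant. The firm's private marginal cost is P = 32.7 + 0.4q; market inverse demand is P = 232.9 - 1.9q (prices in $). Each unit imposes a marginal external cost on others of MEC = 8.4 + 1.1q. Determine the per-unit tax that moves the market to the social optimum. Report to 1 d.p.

Social marginal cost = private MC + MEC = 41.1 + 1.5q.
Set SMC = demand: 41.1 + 1.5q = 232.9 - 1.9q → q* = 56.4118.
The Pigouvian tax equals MEC at q*: 8.4 + 1.1×56.4118 = 70.4530.

tax = $70.5 per unit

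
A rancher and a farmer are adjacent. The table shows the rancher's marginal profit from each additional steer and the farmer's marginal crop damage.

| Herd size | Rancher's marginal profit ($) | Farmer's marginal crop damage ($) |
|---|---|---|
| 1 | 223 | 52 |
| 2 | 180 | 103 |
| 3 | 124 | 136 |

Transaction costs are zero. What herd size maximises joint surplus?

2

Bargaining reaches the level where marginal profit last exceeds marginal crop damage.
That holds through level 2 (180 ≥ 103) but not at 3 (124 < 136).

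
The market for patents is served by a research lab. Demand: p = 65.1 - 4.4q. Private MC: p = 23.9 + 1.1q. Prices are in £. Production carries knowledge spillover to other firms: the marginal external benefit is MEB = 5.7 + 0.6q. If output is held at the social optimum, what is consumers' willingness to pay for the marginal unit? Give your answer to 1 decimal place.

Social marginal cost = private MC − MEB = 18.2 + 0.5q.
Set SMC = demand: 18.2 + 0.5q = 65.1 - 4.4q → q* = 9.5714.
Consumer price on the demand curve at q*: 65.1 − 4.4×9.5714 = 22.9858.

P = £23.0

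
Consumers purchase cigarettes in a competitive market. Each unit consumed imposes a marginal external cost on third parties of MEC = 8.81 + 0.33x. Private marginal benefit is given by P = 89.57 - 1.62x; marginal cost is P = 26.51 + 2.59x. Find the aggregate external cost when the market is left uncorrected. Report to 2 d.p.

168.98

Market equilibrium (private): 26.51 + 2.59x = 89.57 - 1.62x → x_m = 14.9786.
Total external cost = ∫₀^{x_m} (8.81 + 0.33x) dx = 8.81×14.9786 + ½×0.33×14.9786² = 168.9806.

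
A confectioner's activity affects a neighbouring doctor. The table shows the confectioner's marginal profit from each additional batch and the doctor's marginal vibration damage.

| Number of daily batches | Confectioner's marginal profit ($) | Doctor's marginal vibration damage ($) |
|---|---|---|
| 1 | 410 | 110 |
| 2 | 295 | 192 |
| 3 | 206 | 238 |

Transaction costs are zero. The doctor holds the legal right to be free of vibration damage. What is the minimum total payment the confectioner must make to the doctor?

$302

Efficient level: marginal profit ≥ marginal vibration damage through level 2, so k* = 2.
With the doctor holding the right, the confectioner must at least compensate total damage at k*: 110 + 192 = 302.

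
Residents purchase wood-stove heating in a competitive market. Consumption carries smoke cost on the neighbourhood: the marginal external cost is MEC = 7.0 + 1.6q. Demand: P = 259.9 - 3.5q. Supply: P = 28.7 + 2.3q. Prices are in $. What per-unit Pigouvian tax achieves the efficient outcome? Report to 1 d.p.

Social marginal benefit = demand − MEC = 252.9 - 5.1q.
Set SMB = MC: 252.9 - 5.1q = 28.7 + 2.3q → q* = 30.2973.
The Pigouvian tax equals MEC at q*: 7.0 + 1.6×30.2973 = 55.4757.

tax = $55.5 per unit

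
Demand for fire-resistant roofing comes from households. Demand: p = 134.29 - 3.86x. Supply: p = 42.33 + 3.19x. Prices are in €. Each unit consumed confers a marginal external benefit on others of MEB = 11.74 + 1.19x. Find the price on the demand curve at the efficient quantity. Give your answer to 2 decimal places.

Social marginal benefit = demand + MEB = 146.03 - 2.67x.
Set SMB = MC: 146.03 - 2.67x = 42.33 + 3.19x → x* = 17.6962.
Consumer price on the demand curve at x*: 134.29 − 3.86×17.6962 = 65.9827.

P = €65.98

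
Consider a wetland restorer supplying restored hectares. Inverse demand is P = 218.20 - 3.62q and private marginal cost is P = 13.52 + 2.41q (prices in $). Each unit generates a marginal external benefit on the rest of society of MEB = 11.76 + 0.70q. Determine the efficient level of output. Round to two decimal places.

q* = 40.61

Social marginal cost = private MC − MEB = 1.76 + 1.71q.
Set SMC = demand: 1.76 + 1.71q = 218.20 - 3.62q → q* = 40.6079.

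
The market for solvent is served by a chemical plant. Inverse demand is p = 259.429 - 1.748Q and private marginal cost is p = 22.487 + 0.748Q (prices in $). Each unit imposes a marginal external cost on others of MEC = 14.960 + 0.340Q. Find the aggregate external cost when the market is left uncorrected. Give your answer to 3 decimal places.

$2952.081

Market equilibrium (private): 22.487 + 0.748Q = 259.429 - 1.748Q → Q_m = 94.9287.
Total external cost = ∫₀^{Q_m} (14.960 + 0.340Q) dQ = 14.960×94.9287 + ½×0.340×94.9287² = 2952.0812.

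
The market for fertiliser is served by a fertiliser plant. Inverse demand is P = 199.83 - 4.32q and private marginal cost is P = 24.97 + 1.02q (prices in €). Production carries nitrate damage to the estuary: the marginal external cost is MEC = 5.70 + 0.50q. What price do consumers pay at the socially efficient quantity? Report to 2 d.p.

Social marginal cost = private MC + MEC = 30.67 + 1.52q.
Set SMC = demand: 30.67 + 1.52q = 199.83 - 4.32q → q* = 28.9658.
Consumer price on the demand curve at q*: 199.83 − 4.32×28.9658 = 74.6977.

P = €74.70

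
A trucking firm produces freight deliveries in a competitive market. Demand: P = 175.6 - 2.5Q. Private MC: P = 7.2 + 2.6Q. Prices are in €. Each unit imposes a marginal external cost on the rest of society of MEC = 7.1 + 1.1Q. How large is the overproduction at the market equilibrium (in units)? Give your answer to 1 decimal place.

Market equilibrium (private): 7.2 + 2.6Q = 175.6 - 2.5Q → Q_m = 33.0196.
Social marginal cost = private MC + MEC = 14.3 + 3.7Q.
Set SMC = demand: 14.3 + 3.7Q = 175.6 - 2.5Q → Q* = 26.0161.
Gap = |33.0196 − 26.0161| = 7.0035.

7.0 units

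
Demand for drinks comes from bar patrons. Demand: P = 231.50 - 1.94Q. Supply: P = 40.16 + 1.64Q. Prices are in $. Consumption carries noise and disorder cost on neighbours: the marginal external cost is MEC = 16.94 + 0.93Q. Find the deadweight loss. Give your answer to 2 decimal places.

DWL = $492.42

Market equilibrium (private): 40.16 + 1.64Q = 231.50 - 1.94Q → Q_m = 53.4469.
Social marginal benefit = demand − MEC = 214.56 - 2.87Q.
Set SMB = MC: 214.56 - 2.87Q = 40.16 + 1.64Q → Q* = 38.6696.
The welfare-loss triangle has base |Q_m − Q*| and height MEC(Q_m) (the vertical gap between SMB and MC is zero at Q* and MEC at Q_m).
DWL = ½ × 14.7773 × 66.6456 = 492.4210.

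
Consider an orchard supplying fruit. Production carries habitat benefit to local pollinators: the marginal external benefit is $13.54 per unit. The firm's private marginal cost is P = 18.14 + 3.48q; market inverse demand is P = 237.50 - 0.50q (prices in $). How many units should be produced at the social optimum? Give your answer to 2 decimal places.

q* = 58.52

Social marginal cost = private MC − MEB = 4.60 + 3.48q.
Set SMC = demand: 4.60 + 3.48q = 237.50 - 0.50q → q* = 58.5176.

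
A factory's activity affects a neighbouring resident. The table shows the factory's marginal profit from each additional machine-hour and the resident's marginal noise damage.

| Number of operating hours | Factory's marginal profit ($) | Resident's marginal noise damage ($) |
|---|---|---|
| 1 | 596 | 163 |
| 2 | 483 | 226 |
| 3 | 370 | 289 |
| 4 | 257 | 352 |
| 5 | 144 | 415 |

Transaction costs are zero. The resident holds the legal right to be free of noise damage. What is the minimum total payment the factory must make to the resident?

Efficient level: marginal profit ≥ marginal noise damage through level 3, so k* = 3.
With the resident holding the right, the factory must at least compensate total damage at k*: 163 + 226 + 289 = 678.

$678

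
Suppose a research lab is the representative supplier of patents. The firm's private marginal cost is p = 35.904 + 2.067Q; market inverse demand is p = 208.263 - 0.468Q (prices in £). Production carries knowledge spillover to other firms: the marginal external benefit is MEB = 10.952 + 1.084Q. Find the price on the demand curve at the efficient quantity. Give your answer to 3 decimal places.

P = £149.139

Social marginal cost = private MC − MEB = 24.952 + 0.983Q.
Set SMC = demand: 24.952 + 0.983Q = 208.263 - 0.468Q → Q* = 126.3343.
Consumer price on the demand curve at Q*: 208.263 − 0.468×126.3343 = 149.1385.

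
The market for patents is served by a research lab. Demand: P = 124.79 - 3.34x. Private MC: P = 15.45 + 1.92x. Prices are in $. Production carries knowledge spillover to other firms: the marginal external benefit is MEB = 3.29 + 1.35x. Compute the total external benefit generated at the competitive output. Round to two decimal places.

$360.06

Market equilibrium (private): 15.45 + 1.92x = 124.79 - 3.34x → x_m = 20.7871.
Total external benefit = ∫₀^{x_m} (3.29 + 1.35x) dx = 3.29×20.7871 + ½×1.35×20.7871² = 360.0594.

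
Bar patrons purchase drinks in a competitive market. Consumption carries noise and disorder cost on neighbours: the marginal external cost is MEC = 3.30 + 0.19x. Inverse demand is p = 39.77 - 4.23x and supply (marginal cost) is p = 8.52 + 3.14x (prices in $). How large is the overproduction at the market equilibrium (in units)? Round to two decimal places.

Market equilibrium (private): 8.52 + 3.14x = 39.77 - 4.23x → x_m = 4.2402.
Social marginal benefit = demand − MEC = 36.47 - 4.42x.
Set SMB = MC: 36.47 - 4.42x = 8.52 + 3.14x → x* = 3.6971.
Gap = |4.2402 − 3.6971| = 0.5431.

0.54 units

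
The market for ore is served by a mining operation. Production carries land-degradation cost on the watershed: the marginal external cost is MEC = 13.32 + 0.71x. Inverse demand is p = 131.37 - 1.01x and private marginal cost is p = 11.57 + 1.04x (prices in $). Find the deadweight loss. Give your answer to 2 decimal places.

Market equilibrium (private): 11.57 + 1.04x = 131.37 - 1.01x → x_m = 58.4390.
Social marginal cost = private MC + MEC = 24.89 + 1.75x.
Set SMC = demand: 24.89 + 1.75x = 131.37 - 1.01x → x* = 38.5797.
The loss is the area between SMC and demand from x* to x_m; with linear curves that's a triangle of height MEC(x_m).
DWL = ½ × 19.8593 × 54.8117 = 544.2610.

DWL = $544.26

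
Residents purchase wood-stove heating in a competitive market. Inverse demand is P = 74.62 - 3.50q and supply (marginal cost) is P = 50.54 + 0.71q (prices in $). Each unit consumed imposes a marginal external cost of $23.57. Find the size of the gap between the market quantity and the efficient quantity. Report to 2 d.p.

Market equilibrium (private): 50.54 + 0.71q = 74.62 - 3.50q → q_m = 5.7197.
Social marginal benefit = demand − MEC = 51.05 - 3.50q.
Set SMB = MC: 51.05 - 3.50q = 50.54 + 0.71q → q* = 0.1211.
Gap = |5.7197 − 0.1211| = 5.5986.

5.60 units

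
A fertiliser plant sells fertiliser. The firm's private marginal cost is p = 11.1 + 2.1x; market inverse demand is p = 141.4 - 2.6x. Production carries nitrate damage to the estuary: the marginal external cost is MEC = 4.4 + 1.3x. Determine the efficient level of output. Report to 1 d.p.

x* = 21.0

Social marginal cost = private MC + MEC = 15.5 + 3.4x.
Set SMC = demand: 15.5 + 3.4x = 141.4 - 2.6x → x* = 20.9833.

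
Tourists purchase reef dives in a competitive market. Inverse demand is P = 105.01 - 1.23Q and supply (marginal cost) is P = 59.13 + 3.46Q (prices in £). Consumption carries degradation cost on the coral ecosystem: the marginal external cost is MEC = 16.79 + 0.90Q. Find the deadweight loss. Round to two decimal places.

Market equilibrium (private): 59.13 + 3.46Q = 105.01 - 1.23Q → Q_m = 9.7825.
Social marginal benefit = demand − MEC = 88.22 - 2.13Q.
Set SMB = MC: 88.22 - 2.13Q = 59.13 + 3.46Q → Q* = 5.2039.
The welfare-loss triangle has base |Q_m − Q*| and height MEC(Q_m) (the vertical gap between SMB and MC is zero at Q* and MEC at Q_m).
DWL = ½ × 4.5786 × 25.5943 = 58.5930.

DWL = £58.59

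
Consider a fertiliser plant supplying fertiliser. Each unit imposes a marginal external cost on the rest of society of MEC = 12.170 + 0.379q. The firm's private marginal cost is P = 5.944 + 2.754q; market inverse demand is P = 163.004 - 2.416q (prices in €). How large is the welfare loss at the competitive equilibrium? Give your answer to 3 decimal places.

DWL = €50.542

Market equilibrium (private): 5.944 + 2.754q = 163.004 - 2.416q → q_m = 30.3791.
Social marginal cost = private MC + MEC = 18.114 + 3.133q.
Set SMC = demand: 18.114 + 3.133q = 163.004 - 2.416q → q* = 26.1110.
Between q* and q_m the wedge SMC − demand runs linearly from 0 to MEC(q_m), so the loss is a triangle.
DWL = ½ × 4.2681 × 23.6837 = 50.5422.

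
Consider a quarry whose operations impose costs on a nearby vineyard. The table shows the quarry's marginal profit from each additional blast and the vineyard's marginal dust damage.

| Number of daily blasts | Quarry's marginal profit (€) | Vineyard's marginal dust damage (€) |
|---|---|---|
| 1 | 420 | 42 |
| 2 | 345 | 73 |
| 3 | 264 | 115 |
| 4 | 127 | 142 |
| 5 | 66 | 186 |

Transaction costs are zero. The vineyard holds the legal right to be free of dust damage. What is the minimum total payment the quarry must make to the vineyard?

Efficient level: marginal profit ≥ marginal dust damage through level 3, so k* = 3.
With the vineyard holding the right, the quarry must at least compensate total damage at k*: 42 + 73 + 115 = 230.

€230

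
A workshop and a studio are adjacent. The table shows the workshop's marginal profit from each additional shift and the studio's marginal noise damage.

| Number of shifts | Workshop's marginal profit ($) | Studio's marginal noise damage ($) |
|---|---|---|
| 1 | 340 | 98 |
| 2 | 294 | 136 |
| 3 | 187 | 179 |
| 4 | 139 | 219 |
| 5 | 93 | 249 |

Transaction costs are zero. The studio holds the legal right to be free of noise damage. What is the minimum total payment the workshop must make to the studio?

$413

Efficient level: marginal profit ≥ marginal noise damage through level 3, so k* = 3.
With the studio holding the right, the workshop must at least compensate total damage at k*: 98 + 136 + 179 = 413.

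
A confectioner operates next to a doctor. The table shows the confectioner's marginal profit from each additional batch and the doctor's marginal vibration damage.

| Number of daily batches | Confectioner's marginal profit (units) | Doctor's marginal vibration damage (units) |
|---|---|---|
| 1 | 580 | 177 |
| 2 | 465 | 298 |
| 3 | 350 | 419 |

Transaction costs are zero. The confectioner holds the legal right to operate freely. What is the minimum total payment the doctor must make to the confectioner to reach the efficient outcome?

350

Left alone the confectioner would choose level 3 (marginal profit stays positive).
Efficient level: k* = 2 (marginal profit ≥ marginal vibration damage through 2).
The doctor must at least cover the confectioner's forgone profit from cutting 3→2: 350 = 350.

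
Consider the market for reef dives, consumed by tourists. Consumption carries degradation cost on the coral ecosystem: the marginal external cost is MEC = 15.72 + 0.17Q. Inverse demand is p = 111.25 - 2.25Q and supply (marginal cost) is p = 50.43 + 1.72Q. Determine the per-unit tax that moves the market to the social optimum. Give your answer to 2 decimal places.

Social marginal benefit = demand − MEC = 95.53 - 2.42Q.
Set SMB = MC: 95.53 - 2.42Q = 50.43 + 1.72Q → Q* = 10.8937.
The Pigouvian tax equals MEC at Q*: 15.72 + 0.17×10.8937 = 17.5719.

tax = 17.57 per unit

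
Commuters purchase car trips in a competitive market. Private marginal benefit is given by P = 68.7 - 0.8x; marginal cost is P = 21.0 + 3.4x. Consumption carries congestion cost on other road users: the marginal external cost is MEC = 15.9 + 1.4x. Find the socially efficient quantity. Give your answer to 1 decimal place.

Social marginal benefit = demand − MEC = 52.8 - 2.2x.
Set SMB = MC: 52.8 - 2.2x = 21.0 + 3.4x → x* = 5.6786.

x* = 5.7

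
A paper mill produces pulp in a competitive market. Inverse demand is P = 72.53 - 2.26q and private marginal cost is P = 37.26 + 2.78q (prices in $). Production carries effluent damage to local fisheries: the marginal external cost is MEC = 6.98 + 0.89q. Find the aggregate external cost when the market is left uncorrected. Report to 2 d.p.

$70.64

Market equilibrium (private): 37.26 + 2.78q = 72.53 - 2.26q → q_m = 6.9980.
Total external cost = ∫₀^{q_m} (6.98 + 0.89q) dq = 6.98×6.9980 + ½×0.89×6.9980² = 70.6386.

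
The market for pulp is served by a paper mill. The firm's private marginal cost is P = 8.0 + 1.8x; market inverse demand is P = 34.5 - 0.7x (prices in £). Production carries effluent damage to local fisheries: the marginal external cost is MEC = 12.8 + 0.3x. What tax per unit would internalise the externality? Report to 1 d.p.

Social marginal cost = private MC + MEC = 20.8 + 2.1x.
Set SMC = demand: 20.8 + 2.1x = 34.5 - 0.7x → x* = 4.8929.
The Pigouvian tax equals MEC at x*: 12.8 + 0.3×4.8929 = 14.2679.

tax = £14.3 per unit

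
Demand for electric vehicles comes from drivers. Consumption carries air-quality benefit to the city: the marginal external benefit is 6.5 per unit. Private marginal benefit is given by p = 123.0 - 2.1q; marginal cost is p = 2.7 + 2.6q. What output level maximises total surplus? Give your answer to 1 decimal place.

q* = 27.0

Social marginal benefit = demand + MEB = 129.5 - 2.1q.
Set SMB = MC: 129.5 - 2.1q = 2.7 + 2.6q → q* = 26.9787.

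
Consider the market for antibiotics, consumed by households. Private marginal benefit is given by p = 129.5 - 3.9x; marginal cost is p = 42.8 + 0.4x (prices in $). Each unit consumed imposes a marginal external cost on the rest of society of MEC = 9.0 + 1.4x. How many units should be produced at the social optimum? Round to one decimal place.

Social marginal benefit = demand − MEC = 120.5 - 5.3x.
Set SMB = MC: 120.5 - 5.3x = 42.8 + 0.4x → x* = 13.6316.

x* = 13.6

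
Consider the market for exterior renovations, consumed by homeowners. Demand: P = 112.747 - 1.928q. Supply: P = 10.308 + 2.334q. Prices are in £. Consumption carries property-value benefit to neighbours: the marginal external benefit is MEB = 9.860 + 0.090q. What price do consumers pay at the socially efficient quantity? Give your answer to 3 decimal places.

Social marginal benefit = demand + MEB = 122.607 - 1.838q.
Set SMB = MC: 122.607 - 1.838q = 10.308 + 2.334q → q* = 26.9173.
Consumer price on the demand curve at q*: 112.747 − 1.928×26.9173 = 60.8504.

P = £60.850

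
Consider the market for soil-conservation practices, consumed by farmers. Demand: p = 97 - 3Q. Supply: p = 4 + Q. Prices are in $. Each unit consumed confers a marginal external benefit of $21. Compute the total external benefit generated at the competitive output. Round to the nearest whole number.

Market equilibrium (private): 4 + Q = 97 - 3Q → Q_m = 23.2500.
Total external benefit = MEB × Q_m = 21 × 23.2500 = 488.2500.

$488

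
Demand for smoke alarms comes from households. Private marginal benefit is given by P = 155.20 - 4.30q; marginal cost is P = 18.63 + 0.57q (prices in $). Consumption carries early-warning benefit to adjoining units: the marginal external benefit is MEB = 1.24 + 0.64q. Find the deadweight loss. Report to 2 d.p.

Market equilibrium (private): 18.63 + 0.57q = 155.20 - 4.30q → q_m = 28.0431.
Social marginal benefit = demand + MEB = 156.44 - 3.66q.
Set SMB = MC: 156.44 - 3.66q = 18.63 + 0.57q → q* = 32.5792.
Height of the DWL triangle at q_m is SMB(q_m) − MC(q_m) = MEB(q_m) = 19.1876.
DWL = ½ × 4.5361 × 19.1876 = 43.5184.

DWL = $43.52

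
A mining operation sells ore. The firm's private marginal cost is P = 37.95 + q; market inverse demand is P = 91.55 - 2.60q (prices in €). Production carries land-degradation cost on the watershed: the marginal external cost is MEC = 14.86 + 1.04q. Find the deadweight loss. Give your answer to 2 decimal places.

Market equilibrium (private): 37.95 + q = 91.55 - 2.60q → q_m = 14.8889.
Social marginal cost = private MC + MEC = 52.81 + 2.04q.
Set SMC = demand: 52.81 + 2.04q = 91.55 - 2.60q → q* = 8.3491.
The loss is the area between SMC and demand from q* to q_m; with linear curves that's a triangle of height MEC(q_m).
DWL = ½ × 6.5398 × 30.3444 = 99.2232.

DWL = €99.22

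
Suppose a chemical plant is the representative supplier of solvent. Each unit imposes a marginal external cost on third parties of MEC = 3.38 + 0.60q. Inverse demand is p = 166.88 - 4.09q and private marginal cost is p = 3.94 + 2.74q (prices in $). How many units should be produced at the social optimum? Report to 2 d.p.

q* = 21.48

Social marginal cost = private MC + MEC = 7.32 + 3.34q.
Set SMC = demand: 7.32 + 3.34q = 166.88 - 4.09q → q* = 21.4751.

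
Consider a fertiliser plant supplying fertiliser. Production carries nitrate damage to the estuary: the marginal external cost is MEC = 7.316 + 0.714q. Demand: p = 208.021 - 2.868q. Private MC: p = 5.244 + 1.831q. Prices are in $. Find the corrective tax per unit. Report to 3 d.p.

Social marginal cost = private MC + MEC = 12.560 + 2.545q.
Set SMC = demand: 12.560 + 2.545q = 208.021 - 2.868q → q* = 36.1096.
The Pigouvian tax equals MEC at q*: 7.316 + 0.714×36.1096 = 33.0983.

tax = $33.098 per unit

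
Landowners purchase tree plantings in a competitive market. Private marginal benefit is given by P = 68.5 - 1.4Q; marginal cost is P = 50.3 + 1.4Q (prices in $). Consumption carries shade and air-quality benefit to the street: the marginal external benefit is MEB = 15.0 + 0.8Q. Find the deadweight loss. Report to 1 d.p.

Market equilibrium (private): 50.3 + 1.4Q = 68.5 - 1.4Q → Q_m = 6.5000.
Social marginal benefit = demand + MEB = 83.5 - 0.6Q.
Set SMB = MC: 83.5 - 0.6Q = 50.3 + 1.4Q → Q* = 16.6000.
Height of the DWL triangle at Q_m is SMB(Q_m) − MC(Q_m) = MEB(Q_m) = 20.2000.
DWL = ½ × 10.1000 × 20.2000 = 102.0100.

DWL = $102.0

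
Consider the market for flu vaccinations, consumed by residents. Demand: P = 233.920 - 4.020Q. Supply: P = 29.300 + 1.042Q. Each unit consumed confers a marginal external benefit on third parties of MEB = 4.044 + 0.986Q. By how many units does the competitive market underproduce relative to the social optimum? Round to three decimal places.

10.771 units

Market equilibrium (private): 29.300 + 1.042Q = 233.920 - 4.020Q → Q_m = 40.4228.
Social marginal benefit = demand + MEB = 237.964 - 3.034Q.
Set SMB = MC: 237.964 - 3.034Q = 29.300 + 1.042Q → Q* = 51.1933.
Gap = |40.4228 − 51.1933| = 10.7705.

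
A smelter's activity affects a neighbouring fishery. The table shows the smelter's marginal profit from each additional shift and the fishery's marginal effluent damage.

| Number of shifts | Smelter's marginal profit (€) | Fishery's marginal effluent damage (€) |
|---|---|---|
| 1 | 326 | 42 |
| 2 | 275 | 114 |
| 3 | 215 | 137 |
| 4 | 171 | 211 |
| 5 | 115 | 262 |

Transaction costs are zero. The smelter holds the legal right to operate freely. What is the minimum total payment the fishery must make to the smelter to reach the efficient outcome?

Left alone the smelter would choose level 5 (marginal profit stays positive).
Efficient level: k* = 3 (marginal profit ≥ marginal effluent damage through 3).
The fishery must at least cover the smelter's forgone profit from cutting 5→3: 171 + 115 = 286.

€286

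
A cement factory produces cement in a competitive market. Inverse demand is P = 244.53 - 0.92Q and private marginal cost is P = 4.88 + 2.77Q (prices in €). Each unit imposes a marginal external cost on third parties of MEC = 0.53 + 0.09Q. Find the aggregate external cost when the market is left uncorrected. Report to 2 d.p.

Market equilibrium (private): 4.88 + 2.77Q = 244.53 - 0.92Q → Q_m = 64.9458.
Total external cost = ∫₀^{Q_m} (0.53 + 0.09Q) dQ = 0.53×64.9458 + ½×0.09×64.9458² = 224.2293.

€224.23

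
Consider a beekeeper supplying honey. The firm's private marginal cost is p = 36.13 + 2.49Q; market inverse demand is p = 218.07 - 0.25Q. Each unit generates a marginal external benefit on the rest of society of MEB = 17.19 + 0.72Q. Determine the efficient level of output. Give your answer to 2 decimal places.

Q* = 98.58

Social marginal cost = private MC − MEB = 18.94 + 1.77Q.
Set SMC = demand: 18.94 + 1.77Q = 218.07 - 0.25Q → Q* = 98.5792.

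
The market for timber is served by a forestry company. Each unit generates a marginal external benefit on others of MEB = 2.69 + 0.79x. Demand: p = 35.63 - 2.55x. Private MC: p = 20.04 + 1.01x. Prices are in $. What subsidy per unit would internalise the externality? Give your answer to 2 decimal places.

Social marginal cost = private MC − MEB = 17.35 + 0.22x.
Set SMC = demand: 17.35 + 0.22x = 35.63 - 2.55x → x* = 6.5993.
The Pigouvian subsidy equals MEB at x*: 2.69 + 0.79×6.5993 = 7.9034.

subsidy = $7.90 per unit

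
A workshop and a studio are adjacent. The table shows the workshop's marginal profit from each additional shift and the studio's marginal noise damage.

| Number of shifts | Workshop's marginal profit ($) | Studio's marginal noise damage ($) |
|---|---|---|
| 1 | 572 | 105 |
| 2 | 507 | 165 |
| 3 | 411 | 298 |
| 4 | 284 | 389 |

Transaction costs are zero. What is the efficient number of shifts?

3

Bargaining reaches the level where marginal profit last exceeds marginal noise damage.
That holds through level 3 (411 ≥ 298) but not at 4 (284 < 389).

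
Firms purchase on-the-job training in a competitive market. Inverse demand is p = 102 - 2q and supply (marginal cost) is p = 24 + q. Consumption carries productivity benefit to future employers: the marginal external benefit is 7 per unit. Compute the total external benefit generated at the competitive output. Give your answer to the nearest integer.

Market equilibrium (private): 24 + q = 102 - 2q → q_m = 26.0000.
Total external benefit = MEB × q_m = 7 × 26.0000 = 182.0000.

182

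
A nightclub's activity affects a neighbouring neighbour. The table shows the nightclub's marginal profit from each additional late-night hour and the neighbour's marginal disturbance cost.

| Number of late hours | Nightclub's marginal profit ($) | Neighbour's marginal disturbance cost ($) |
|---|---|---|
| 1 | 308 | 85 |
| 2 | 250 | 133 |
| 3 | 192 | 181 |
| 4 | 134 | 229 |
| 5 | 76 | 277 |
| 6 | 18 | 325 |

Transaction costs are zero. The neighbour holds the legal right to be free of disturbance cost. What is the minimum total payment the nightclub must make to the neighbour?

Efficient level: marginal profit ≥ marginal disturbance cost through level 3, so k* = 3.
With the neighbour holding the right, the nightclub must at least compensate total damage at k*: 85 + 133 + 181 = 399.

$399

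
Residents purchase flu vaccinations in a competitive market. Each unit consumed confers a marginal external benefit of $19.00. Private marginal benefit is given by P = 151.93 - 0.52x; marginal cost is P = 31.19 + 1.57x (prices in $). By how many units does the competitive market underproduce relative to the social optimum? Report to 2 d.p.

Market equilibrium (private): 31.19 + 1.57x = 151.93 - 0.52x → x_m = 57.7703.
Social marginal benefit = demand + MEB = 170.93 - 0.52x.
Set SMB = MC: 170.93 - 0.52x = 31.19 + 1.57x → x* = 66.8612.
Gap = |57.7703 − 66.8612| = 9.0909.

9.09 units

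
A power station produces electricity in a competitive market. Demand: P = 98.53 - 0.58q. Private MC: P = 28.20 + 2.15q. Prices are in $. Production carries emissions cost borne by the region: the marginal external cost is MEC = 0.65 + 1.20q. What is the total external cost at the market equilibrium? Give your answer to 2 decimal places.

$414.95

Market equilibrium (private): 28.20 + 2.15q = 98.53 - 0.58q → q_m = 25.7619.
Total external cost = ∫₀^{q_m} (0.65 + 1.20q) dq = 0.65×25.7619 + ½×1.20×25.7619² = 414.9505.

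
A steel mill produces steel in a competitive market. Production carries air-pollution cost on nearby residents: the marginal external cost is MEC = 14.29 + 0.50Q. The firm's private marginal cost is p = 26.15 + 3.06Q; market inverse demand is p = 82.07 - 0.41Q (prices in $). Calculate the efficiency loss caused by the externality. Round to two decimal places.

Market equilibrium (private): 26.15 + 3.06Q = 82.07 - 0.41Q → Q_m = 16.1153.
Social marginal cost = private MC + MEC = 40.44 + 3.56Q.
Set SMC = demand: 40.44 + 3.56Q = 82.07 - 0.41Q → Q* = 10.4861.
The loss is the area between SMC and demand from Q* to Q_m; with linear curves that's a triangle of height MEC(Q_m).
DWL = ½ × 5.6292 × 22.3476 = 62.8996.

DWL = $62.90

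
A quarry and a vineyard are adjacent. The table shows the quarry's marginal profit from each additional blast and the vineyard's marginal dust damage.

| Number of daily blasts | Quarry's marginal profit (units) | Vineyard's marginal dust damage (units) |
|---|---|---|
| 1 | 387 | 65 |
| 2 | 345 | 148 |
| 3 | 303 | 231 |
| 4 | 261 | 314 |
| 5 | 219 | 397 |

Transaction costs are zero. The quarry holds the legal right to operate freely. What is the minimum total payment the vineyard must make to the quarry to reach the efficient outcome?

Left alone the quarry would choose level 5 (marginal profit stays positive).
Efficient level: k* = 3 (marginal profit ≥ marginal dust damage through 3).
The vineyard must at least cover the quarry's forgone profit from cutting 5→3: 261 + 219 = 480.

480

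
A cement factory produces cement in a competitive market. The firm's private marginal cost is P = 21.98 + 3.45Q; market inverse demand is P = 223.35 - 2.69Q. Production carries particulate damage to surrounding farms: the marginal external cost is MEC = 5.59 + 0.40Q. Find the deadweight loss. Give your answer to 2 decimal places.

DWL = 26.76

Market equilibrium (private): 21.98 + 3.45Q = 223.35 - 2.69Q → Q_m = 32.7964.
Social marginal cost = private MC + MEC = 27.57 + 3.85Q.
Set SMC = demand: 27.57 + 3.85Q = 223.35 - 2.69Q → Q* = 29.9358.
The loss is the area between SMC and demand from Q* to Q_m; with linear curves that's a triangle of height MEC(Q_m).
DWL = ½ × 2.8606 × 18.7086 = 26.7589.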